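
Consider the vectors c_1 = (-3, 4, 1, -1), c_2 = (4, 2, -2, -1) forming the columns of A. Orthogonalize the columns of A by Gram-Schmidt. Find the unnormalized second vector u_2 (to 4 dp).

c_1 = (-3, 4, 1, -1); ‖c_1‖ = 5.1962, so q_1 = (-0.5774, 0.7698, 0.1925, -0.1925).
q_1·c_2 = (-0.5774)·4 + 0.7698·2 + 0.1925·(-2) + (-0.1925)·(-1) = -0.9623.
u_2 = c_2 + 0.9623·q_1 = (3.4444, 2.7407, -1.8148, -1.1852).

u_2 = (3.4444, 2.7407, -1.8148, -1.1852)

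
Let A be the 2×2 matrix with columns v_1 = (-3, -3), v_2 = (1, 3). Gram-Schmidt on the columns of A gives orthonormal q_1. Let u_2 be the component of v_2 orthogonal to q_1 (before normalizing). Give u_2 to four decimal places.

u_2 = (-1.0000, 1.0000)

q_1 = v_1/‖v_1‖ = (-3, -3)/4.2426 = (-0.7071, -0.7071).
r_{12} = q_1·v_2 = -2.8284.
u_2 = v_2 + 2.8284·q_1 = (-1.0000, 1.0000).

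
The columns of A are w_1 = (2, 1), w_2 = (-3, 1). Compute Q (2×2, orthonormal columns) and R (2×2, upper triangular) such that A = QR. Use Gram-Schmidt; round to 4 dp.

e_1 = w_1/‖w_1‖ = (2, 1)/2.2361 = (0.8944, 0.4472).
r_{12} = e_1·w_2 = -2.2361.
u_2 = w_2 + 2.2361·e_1 = (-1.0000, 2.0000).
‖u_2‖ = 2.2361, so e_2 = (-0.4472, 0.8944).

Q = [[0.8944, -0.4472], [0.4472, 0.8944]], R = [[2.2361, -2.2361], [0.0000, 2.2361]]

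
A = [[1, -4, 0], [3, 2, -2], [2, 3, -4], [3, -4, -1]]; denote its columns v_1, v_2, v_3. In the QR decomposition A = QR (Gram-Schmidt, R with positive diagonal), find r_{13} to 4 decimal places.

r_{13} = -3.5447

v_1 = (1, 3, 2, 3); ‖v_1‖ = 4.7958, so e_1 = (0.2085, 0.6255, 0.4170, 0.6255).
r_{13} = e_1·v_3 = -3.5447.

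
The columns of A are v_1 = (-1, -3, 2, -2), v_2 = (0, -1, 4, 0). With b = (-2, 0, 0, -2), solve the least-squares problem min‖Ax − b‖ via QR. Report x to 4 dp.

x = (0.5514, -0.3568)

v_1 = (-1, -3, 2, -2); ‖v_1‖ = 4.2426, so e_1 = (-0.2357, -0.7071, 0.4714, -0.4714).
e_1·v_2 = (-0.2357)·0 + (-0.7071)·(-1) + 0.4714·4 + (-0.4714)·0 = 2.5927.
u_2 = v_2 − 2.5927·e_1 = (0.6111, 0.8333, 2.7778, 1.2222).
‖u_2‖ = 3.2059, so e_2 = (0.1906, 0.2599, 0.8665, 0.3812).
Qᵀb = (1.4142, -1.1437).
Back-substitute: x_2 = -1.1437/3.2059 = -0.3568.
x_1 = (1.4142 − 2.5927·(-0.3568))/4.2426 = 0.5514.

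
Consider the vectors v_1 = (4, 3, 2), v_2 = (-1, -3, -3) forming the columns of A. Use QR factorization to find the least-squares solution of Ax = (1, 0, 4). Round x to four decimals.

v_1 = (4, 3, 2); ‖v_1‖ = 5.3852, so q_1 = (0.7428, 0.5571, 0.3714).
q_1·v_2 = 0.7428·(-1) + 0.5571·(-3) + 0.3714·(-3) = -3.5282.
u_2 = v_2 + 3.5282·q_1 = (1.6207, -1.0345, -1.6897).
‖u_2‖ = 2.5596, so q_2 = (0.6332, -0.4042, -0.6601).
Qᵀb = (2.2283, -2.0073).
Back-substitute: x_2 = -2.0073/2.5596 = -0.7842.
x_1 = (2.2283 + 3.5282·(-0.7842))/5.3852 = -0.1000.

x = (-0.1000, -0.7842)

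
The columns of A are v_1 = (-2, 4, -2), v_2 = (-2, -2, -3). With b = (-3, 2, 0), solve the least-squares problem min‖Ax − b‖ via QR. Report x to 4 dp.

q_1 = v_1/‖v_1‖ = (-2, 4, -2)/4.8990 = (-0.4082, 0.8165, -0.4082).
r_{12} = q_1·v_2 = 0.4082.
u_2 = v_2 − 0.4082·q_1 = (-1.8333, -2.3333, -2.8333).
‖u_2‖ = 4.1028, so q_2 = (-0.4468, -0.5687, -0.6906).
Qᵀb = (2.8577, 0.2031).
Back-substitute: x_2 = 0.2031/4.1028 = 0.0495.
x_1 = (2.8577 − 0.4082·0.0495)/4.8990 = 0.5792.

x = (0.5792, 0.0495)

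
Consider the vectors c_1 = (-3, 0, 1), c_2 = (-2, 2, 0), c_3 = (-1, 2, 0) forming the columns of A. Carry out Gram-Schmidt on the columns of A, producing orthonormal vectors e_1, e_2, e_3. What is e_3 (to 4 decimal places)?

e_3 = (0.3015, 0.3015, 0.9045)

c_1 = (-3, 0, 1); ‖c_1‖ = 3.1623, so e_1 = (-0.9487, 0.0000, 0.3162).
e_1·c_2 = (-0.9487)·(-2) + 0.0000·2 + 0.3162·0 = 1.8974.
u_2 = c_2 − 1.8974·e_1 = (-0.2000, 2.0000, -0.6000).
‖u_2‖ = 2.0976, so e_2 = (-0.0953, 0.9535, -0.2860).
e_1·c_3 = (-0.9487)·(-1) + 0.0000·2 + 0.3162·0 = 0.9487; e_2·c_3 = (-0.0953)·(-1) + 0.9535·2 + (-0.2860)·0 = 2.0023.
u_3 = c_3 − 0.9487·e_1 − 2.0023·e_2 = (0.0909, 0.0909, 0.2727).
‖u_3‖ = 0.3015, so e_3 = (0.3015, 0.3015, 0.9045).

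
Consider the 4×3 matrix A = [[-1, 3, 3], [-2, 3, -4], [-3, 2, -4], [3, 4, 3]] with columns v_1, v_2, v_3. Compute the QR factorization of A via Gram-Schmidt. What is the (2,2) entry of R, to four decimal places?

r_{22} = 6.1326

v_1 = (-1, -2, -3, 3); ‖v_1‖ = 4.7958, so e_1 = (-0.2085, -0.4170, -0.6255, 0.6255).
e_1·v_2 = (-0.2085)·3 + (-0.4170)·3 + (-0.6255)·2 + 0.6255·4 = -0.6255.
u_2 = v_2 + 0.6255·e_1 = (2.8696, 2.7391, 1.6087, 4.3913).
r_{22} = ‖u_2‖ = 6.1326.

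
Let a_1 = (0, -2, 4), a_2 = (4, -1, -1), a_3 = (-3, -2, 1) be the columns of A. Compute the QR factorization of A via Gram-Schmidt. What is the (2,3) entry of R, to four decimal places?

r_{23} = -2.4176

a_1 = (0, -2, 4); ‖a_1‖ = 4.4721, so e_1 = (0.0000, -0.4472, 0.8944).
e_1·a_2 = 0.0000·4 + (-0.4472)·(-1) + 0.8944·(-1) = -0.4472.
u_2 = a_2 + 0.4472·e_1 = (4.0000, -1.2000, -0.6000).
‖u_2‖ = 4.2190, so e_2 = (0.9481, -0.2844, -0.1422).
r_{23} = e_2·a_3 = -2.4176.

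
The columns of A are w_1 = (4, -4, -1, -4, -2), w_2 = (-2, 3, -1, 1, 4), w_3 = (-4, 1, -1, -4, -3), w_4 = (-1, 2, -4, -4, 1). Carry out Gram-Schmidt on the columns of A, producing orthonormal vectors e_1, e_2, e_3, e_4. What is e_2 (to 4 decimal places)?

e_2 = (0.0947, 0.1841, -0.4418, -0.3734, 0.7890)

w_1 = (4, -4, -1, -4, -2); ‖w_1‖ = 7.2801, so e_1 = (0.5494, -0.5494, -0.1374, -0.5494, -0.2747).
e_1·w_2 = 0.5494·(-2) + (-0.5494)·3 + (-0.1374)·(-1) + (-0.5494)·1 + (-0.2747)·4 = -4.2582.
u_2 = w_2 + 4.2582·e_1 = (0.3396, 0.6604, -1.5849, -1.3396, 2.8302).
‖u_2‖ = 3.5872, so e_2 = (0.0947, 0.1841, -0.4418, -0.3734, 0.7890).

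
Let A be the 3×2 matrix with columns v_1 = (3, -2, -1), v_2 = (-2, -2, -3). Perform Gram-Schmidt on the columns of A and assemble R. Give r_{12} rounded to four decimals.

r_{12} = 0.2673

v_1 = (3, -2, -1); ‖v_1‖ = 3.7417, so q_1 = (0.8018, -0.5345, -0.2673).
r_{12} = q_1·v_2 = 0.2673.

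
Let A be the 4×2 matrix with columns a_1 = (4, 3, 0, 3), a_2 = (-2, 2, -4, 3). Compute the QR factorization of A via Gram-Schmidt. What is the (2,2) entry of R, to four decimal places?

r_{22} = 5.6177

q_1 = a_1/‖a_1‖ = (4, 3, 0, 3)/5.8310 = (0.6860, 0.5145, 0.0000, 0.5145).
r_{12} = q_1·a_2 = 1.2005.
u_2 = a_2 − 1.2005·q_1 = (-2.8235, 1.3824, -4.0000, 2.3824).
r_{22} = ‖u_2‖ = 5.6177.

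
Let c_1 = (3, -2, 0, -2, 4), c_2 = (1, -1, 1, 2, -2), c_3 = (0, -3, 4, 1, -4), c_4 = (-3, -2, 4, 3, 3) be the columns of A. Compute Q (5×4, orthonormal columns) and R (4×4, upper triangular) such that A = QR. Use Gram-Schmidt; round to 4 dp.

Q = [[0.5222, 0.5305, -0.3523, -0.4495], [-0.3482, -0.4617, -0.3949, -0.0953], [0.0000, 0.3242, 0.6266, 0.3610], [-0.3482, 0.5108, -0.5357, 0.5721], [0.6963, -0.3733, -0.2011, 0.5755]], R = [[5.7446, -1.2185, -2.0889, 0.1741], [0.0000, 3.0847, 4.6859, 1.0413], [0.0000, 0.0000, 3.9596, 2.1427], [0.0000, 0.0000, 0.0000, 6.4261]]

c_1 = (3, -2, 0, -2, 4); ‖c_1‖ = 5.7446, so q_1 = (0.5222, -0.3482, 0.0000, -0.3482, 0.6963).
q_1·c_2 = 0.5222·1 + (-0.3482)·(-1) + 0.0000·1 + (-0.3482)·2 + 0.6963·(-2) = -1.2185.
u_2 = c_2 + 1.2185·q_1 = (1.6364, -1.4242, 1.0000, 1.5758, -1.1515).
‖u_2‖ = 3.0847, so q_2 = (0.5305, -0.4617, 0.3242, 0.5108, -0.3733).
q_1·c_3 = 0.5222·0 + (-0.3482)·(-3) + 0.0000·4 + (-0.3482)·1 + 0.6963·(-4) = -2.0889; q_2·c_3 = 0.5305·0 + (-0.4617)·(-3) + 0.3242·4 + 0.5108·1 + (-0.3733)·(-4) = 4.6859.
u_3 = c_3 + 2.0889·q_1 − 4.6859·q_2 = (-1.3949, -1.5637, 2.4809, -2.1210, -0.7962).
‖u_3‖ = 3.9596, so q_3 = (-0.3523, -0.3949, 0.6266, -0.5357, -0.2011).
q_1·c_4 = 0.5222·(-3) + (-0.3482)·(-2) + 0.0000·4 + (-0.3482)·3 + 0.6963·3 = 0.1741; q_2·c_4 = 0.5305·(-3) + (-0.4617)·(-2) + 0.3242·4 + 0.5108·3 + (-0.3733)·3 = 1.0413; q_3·c_4 = (-0.3523)·(-3) + (-0.3949)·(-2) + 0.6266·4 + (-0.5357)·3 + (-0.2011)·3 = 2.1427.
u_4 = c_4 − 0.1741·q_1 − 1.0413·q_2 − 2.1427·q_3 = (-2.8885, -0.6124, 2.3199, 3.6764, 3.6984).
‖u_4‖ = 6.4261, so q_4 = (-0.4495, -0.0953, 0.3610, 0.5721, 0.5755).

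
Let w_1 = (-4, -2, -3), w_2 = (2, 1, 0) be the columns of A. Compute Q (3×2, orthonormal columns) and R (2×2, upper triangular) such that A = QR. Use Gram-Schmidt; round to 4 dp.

w_1 = (-4, -2, -3); ‖w_1‖ = 5.3852, so e_1 = (-0.7428, -0.3714, -0.5571).
e_1·w_2 = (-0.7428)·2 + (-0.3714)·1 + (-0.5571)·0 = -1.8570.
u_2 = w_2 + 1.8570·e_1 = (0.6207, 0.3103, -1.0345).
‖u_2‖ = 1.2457, so e_2 = (0.4983, 0.2491, -0.8305).

Q = [[-0.7428, 0.4983], [-0.3714, 0.2491], [-0.5571, -0.8305]], R = [[5.3852, -1.8570], [0.0000, 1.2457]]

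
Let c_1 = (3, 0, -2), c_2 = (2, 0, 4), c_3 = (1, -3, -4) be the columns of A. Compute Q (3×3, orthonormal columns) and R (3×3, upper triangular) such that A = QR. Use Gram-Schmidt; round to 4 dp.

c_1 = (3, 0, -2); ‖c_1‖ = 3.6056, so q_1 = (0.8321, 0.0000, -0.5547).
q_1·c_2 = 0.8321·2 + 0.0000·0 + (-0.5547)·4 = -0.5547.
u_2 = c_2 + 0.5547·q_1 = (2.4615, 0.0000, 3.6923).
‖u_2‖ = 4.4376, so q_2 = (0.5547, 0.0000, 0.8321).
q_1·c_3 = 0.8321·1 + 0.0000·(-3) + (-0.5547)·(-4) = 3.0509; q_2·c_3 = 0.5547·1 + 0.0000·(-3) + 0.8321·(-4) = -2.7735.
u_3 = c_3 − 3.0509·q_1 + 2.7735·q_2 = (0.0000, -3.0000, 0.0000).
‖u_3‖ = 3.0000, so q_3 = (0.0000, -1.0000, 0.0000).

Q = [[0.8321, 0.5547, 0.0000], [0.0000, 0.0000, -1.0000], [-0.5547, 0.8321, 0.0000]], R = [[3.6056, -0.5547, 3.0509], [0.0000, 4.4376, -2.7735], [0.0000, 0.0000, 3.0000]]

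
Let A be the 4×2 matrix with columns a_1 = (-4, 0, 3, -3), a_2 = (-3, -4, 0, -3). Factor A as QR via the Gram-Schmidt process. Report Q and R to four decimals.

Q = [[-0.6860, -0.1154], [0.0000, -0.8723], [0.5145, -0.4041], [-0.5145, -0.2501]], R = [[5.8310, 3.6015], [0.0000, 4.5858]]

a_1 = (-4, 0, 3, -3); ‖a_1‖ = 5.8310, so e_1 = (-0.6860, 0.0000, 0.5145, -0.5145).
e_1·a_2 = (-0.6860)·(-3) + 0.0000·(-4) + 0.5145·0 + (-0.5145)·(-3) = 3.6015.
u_2 = a_2 − 3.6015·e_1 = (-0.5294, -4.0000, -1.8529, -1.1471).
‖u_2‖ = 4.5858, so e_2 = (-0.1154, -0.8723, -0.4041, -0.2501).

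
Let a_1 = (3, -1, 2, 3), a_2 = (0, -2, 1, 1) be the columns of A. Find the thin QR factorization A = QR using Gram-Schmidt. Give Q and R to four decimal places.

e_1 = a_1/‖a_1‖ = (3, -1, 2, 3)/4.7958 = (0.6255, -0.2085, 0.4170, 0.6255).
r_{12} = e_1·a_2 = 1.4596.
u_2 = a_2 − 1.4596·e_1 = (-0.9130, -1.6957, 0.3913, 0.0870).
‖u_2‖ = 1.9671, so e_2 = (-0.4642, -0.8620, 0.1989, 0.0442).

Q = [[0.6255, -0.4642], [-0.2085, -0.8620], [0.4170, 0.1989], [0.6255, 0.0442]], R = [[4.7958, 1.4596], [0.0000, 1.9671]]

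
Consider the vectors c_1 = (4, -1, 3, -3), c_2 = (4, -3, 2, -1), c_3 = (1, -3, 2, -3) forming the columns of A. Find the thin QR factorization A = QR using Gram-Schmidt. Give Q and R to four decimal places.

q_1 = c_1/‖c_1‖ = (4, -1, 3, -3)/5.9161 = (0.6761, -0.1690, 0.5071, -0.5071).
r_{12} = q_1·c_2 = 4.7329.
u_2 = c_2 − 4.7329·q_1 = (0.8000, -2.2000, -0.4000, 1.4000).
‖u_2‖ = 2.7568, so q_2 = (0.2902, -0.7980, -0.1451, 0.5078).
r_{13} = q_1·c_3 = 3.7187; r_{23} = q_2·c_3 = 0.8706.
u_3 = c_3 − 3.7187·q_1 − 0.8706·q_2 = (-1.7669, -1.6767, 0.2406, -1.5564).
‖u_3‖ = 2.9006, so q_3 = (-0.6092, -0.5780, 0.0829, -0.5366).

Q = [[0.6761, 0.2902, -0.6092], [-0.1690, -0.7980, -0.5780], [0.5071, -0.1451, 0.0829], [-0.5071, 0.5078, -0.5366]], R = [[5.9161, 4.7329, 3.7187], [0.0000, 2.7568, 0.8706], [0.0000, 0.0000, 2.9006]]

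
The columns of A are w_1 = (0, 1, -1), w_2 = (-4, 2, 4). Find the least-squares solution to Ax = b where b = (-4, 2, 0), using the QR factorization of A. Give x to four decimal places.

x = (1.6471, 0.6471)

w_1 = (0, 1, -1); ‖w_1‖ = 1.4142, so q_1 = (0.0000, 0.7071, -0.7071).
q_1·w_2 = 0.0000·(-4) + 0.7071·2 + (-0.7071)·4 = -1.4142.
u_2 = w_2 + 1.4142·q_1 = (-4.0000, 3.0000, 3.0000).
‖u_2‖ = 5.8310, so q_2 = (-0.6860, 0.5145, 0.5145).
Qᵀb = (1.4142, 3.7730).
Back-substitute: x_2 = 3.7730/5.8310 = 0.6471.
x_1 = (1.4142 + 1.4142·0.6471)/1.4142 = 1.6471.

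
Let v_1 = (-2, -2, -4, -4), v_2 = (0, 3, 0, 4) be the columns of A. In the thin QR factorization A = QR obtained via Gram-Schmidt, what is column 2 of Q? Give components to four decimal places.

e_1 = v_1/‖v_1‖ = (-2, -2, -4, -4)/6.3246 = (-0.3162, -0.3162, -0.6325, -0.6325).
r_{12} = e_1·v_2 = -3.4785.
u_2 = v_2 + 3.4785·e_1 = (-1.1000, 1.9000, -2.2000, 1.8000).
‖u_2‖ = 3.5917, so e_2 = (-0.3063, 0.5290, -0.6125, 0.5012).

e_2 = (-0.3063, 0.5290, -0.6125, 0.5012)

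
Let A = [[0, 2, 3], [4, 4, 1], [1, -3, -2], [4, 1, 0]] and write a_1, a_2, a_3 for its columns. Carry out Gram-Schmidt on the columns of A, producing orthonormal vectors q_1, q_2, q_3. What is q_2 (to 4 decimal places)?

a_1 = (0, 4, 1, 4); ‖a_1‖ = 5.7446, so q_1 = (0.0000, 0.6963, 0.1741, 0.6963).
q_1·a_2 = 0.0000·2 + 0.6963·4 + 0.1741·(-3) + 0.6963·1 = 2.9593.
u_2 = a_2 − 2.9593·q_1 = (2.0000, 1.9394, -3.5152, -1.0606).
‖u_2‖ = 4.6090, so q_2 = (0.4339, 0.4208, -0.7627, -0.2301).

q_2 = (0.4339, 0.4208, -0.7627, -0.2301)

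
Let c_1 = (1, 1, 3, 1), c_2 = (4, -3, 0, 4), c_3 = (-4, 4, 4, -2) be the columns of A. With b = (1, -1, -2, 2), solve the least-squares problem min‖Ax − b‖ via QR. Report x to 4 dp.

e_1 = c_1/‖c_1‖ = (1, 1, 3, 1)/3.4641 = (0.2887, 0.2887, 0.8660, 0.2887).
r_{12} = e_1·c_2 = 1.4434.
u_2 = c_2 − 1.4434·e_1 = (3.5833, -3.4167, -1.2500, 3.5833).
‖u_2‖ = 6.2383, so e_2 = (0.5744, -0.5477, -0.2004, 0.5744).
r_{13} = e_1·c_3 = 2.8868; r_{23} = e_2·c_3 = -6.4387.
u_3 = c_3 − 2.8868·e_1 + 6.4387·e_2 = (-1.1349, -0.3597, 0.2099, 0.8651).
‖u_3‖ = 1.4866, so e_3 = (-0.7634, -0.2420, 0.1412, 0.5819).
Qᵀb = (-1.1547, 2.6717, 0.3601).
Back-substitute: x_3 = 0.3601/1.4866 = 0.2422.
x_2 = (2.6717 + 6.4387·0.2422)/6.2383 = 0.6783.
x_1 = (-1.1547 − 1.4434·0.6783 − 2.8868·0.2422)/3.4641 = -0.8178.

x = (-0.8178, 0.6783, 0.2422)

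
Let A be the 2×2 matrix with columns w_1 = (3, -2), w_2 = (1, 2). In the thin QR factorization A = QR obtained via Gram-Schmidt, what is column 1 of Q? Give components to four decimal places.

q_1 = w_1/‖w_1‖ = (3, -2)/3.6056 = (0.8321, -0.5547).

q_1 = (0.8321, -0.5547)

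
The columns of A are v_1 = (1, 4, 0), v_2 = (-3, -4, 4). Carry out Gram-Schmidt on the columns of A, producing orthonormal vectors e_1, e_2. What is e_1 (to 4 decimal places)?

e_1 = (0.2425, 0.9701, 0.0000)

v_1 = (1, 4, 0); ‖v_1‖ = 4.1231, so e_1 = (0.2425, 0.9701, 0.0000).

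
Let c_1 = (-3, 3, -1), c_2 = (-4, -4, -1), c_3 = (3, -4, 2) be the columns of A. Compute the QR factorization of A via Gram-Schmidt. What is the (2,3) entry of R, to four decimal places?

r_{23} = 0.5593

e_1 = c_1/‖c_1‖ = (-3, 3, -1)/4.3589 = (-0.6882, 0.6882, -0.2294).
r_{12} = e_1·c_2 = 0.2294.
u_2 = c_2 − 0.2294·e_1 = (-3.8421, -4.1579, -0.9474).
‖u_2‖ = 5.7400, so e_2 = (-0.6694, -0.7244, -0.1650).
r_{23} = e_2·c_3 = 0.5593.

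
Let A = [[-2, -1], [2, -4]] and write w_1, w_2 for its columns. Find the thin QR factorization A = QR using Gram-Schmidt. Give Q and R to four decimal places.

w_1 = (-2, 2); ‖w_1‖ = 2.8284, so e_1 = (-0.7071, 0.7071).
e_1·w_2 = (-0.7071)·(-1) + 0.7071·(-4) = -2.1213.
u_2 = w_2 + 2.1213·e_1 = (-2.5000, -2.5000).
‖u_2‖ = 3.5355, so e_2 = (-0.7071, -0.7071).

Q = [[-0.7071, -0.7071], [0.7071, -0.7071]], R = [[2.8284, -2.1213], [0.0000, 3.5355]]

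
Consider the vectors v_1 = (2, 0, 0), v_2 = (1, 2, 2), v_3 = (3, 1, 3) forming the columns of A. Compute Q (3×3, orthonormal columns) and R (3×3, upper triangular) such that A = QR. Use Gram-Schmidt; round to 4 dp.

q_1 = v_1/‖v_1‖ = (2, 0, 0)/2.0000 = (1.0000, 0.0000, 0.0000).
r_{12} = q_1·v_2 = 1.0000.
u_2 = v_2 − 1.0000·q_1 = (0.0000, 2.0000, 2.0000).
‖u_2‖ = 2.8284, so q_2 = (0.0000, 0.7071, 0.7071).
r_{13} = q_1·v_3 = 3.0000; r_{23} = q_2·v_3 = 2.8284.
u_3 = v_3 − 3.0000·q_1 − 2.8284·q_2 = (0.0000, -1.0000, 1.0000).
‖u_3‖ = 1.4142, so q_3 = (0.0000, -0.7071, 0.7071).

Q = [[1.0000, 0.0000, 0.0000], [0.0000, 0.7071, -0.7071], [0.0000, 0.7071, 0.7071]], R = [[2.0000, 1.0000, 3.0000], [0.0000, 2.8284, 2.8284], [0.0000, 0.0000, 1.4142]]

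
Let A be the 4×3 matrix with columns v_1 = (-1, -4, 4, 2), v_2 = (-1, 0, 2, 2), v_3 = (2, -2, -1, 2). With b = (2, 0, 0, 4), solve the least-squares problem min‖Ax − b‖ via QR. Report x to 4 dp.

x = (-0.5310, 1.4336, 1.1681)

q_1 = v_1/‖v_1‖ = (-1, -4, 4, 2)/6.0828 = (-0.1644, -0.6576, 0.6576, 0.3288).
r_{12} = q_1·v_2 = 2.1372.
u_2 = v_2 − 2.1372·q_1 = (-0.6486, 1.4054, 0.5946, 1.2973).
‖u_2‖ = 2.1053, so q_2 = (-0.3081, 0.6675, 0.2824, 0.6162).
r_{13} = q_1·v_3 = 0.9864; r_{23} = q_2·v_3 = -1.0013.
u_3 = v_3 − 0.9864·q_1 + 1.0013·q_2 = (1.8537, -0.6829, -1.3659, 2.2927).
‖u_3‖ = 3.3203, so q_3 = (0.5583, -0.2057, -0.4114, 0.6905).
Qᵀb = (0.9864, 1.8486, 3.8786).
Back-substitute: x_3 = 3.8786/3.3203 = 1.1681.
x_2 = (1.8486 + 1.0013·1.1681)/2.1053 = 1.4336.
x_1 = (0.9864 − 2.1372·1.4336 − 0.9864·1.1681)/6.0828 = -0.5310.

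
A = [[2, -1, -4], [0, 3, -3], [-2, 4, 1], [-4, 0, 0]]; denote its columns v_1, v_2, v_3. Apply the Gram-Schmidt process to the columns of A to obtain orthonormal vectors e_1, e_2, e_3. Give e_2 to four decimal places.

e_1 = v_1/‖v_1‖ = (2, 0, -2, -4)/4.8990 = (0.4082, 0.0000, -0.4082, -0.8165).
r_{12} = e_1·v_2 = -2.0412.
u_2 = v_2 + 2.0412·e_1 = (-0.1667, 3.0000, 3.1667, -1.6667).
‖u_2‖ = 4.6726, so e_2 = (-0.0357, 0.6420, 0.6777, -0.3567).

e_2 = (-0.0357, 0.6420, 0.6777, -0.3567)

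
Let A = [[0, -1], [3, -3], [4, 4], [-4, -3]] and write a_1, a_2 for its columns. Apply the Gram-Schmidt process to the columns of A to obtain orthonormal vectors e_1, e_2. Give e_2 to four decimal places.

a_1 = (0, 3, 4, -4); ‖a_1‖ = 6.4031, so e_1 = (0.0000, 0.4685, 0.6247, -0.6247).
e_1·a_2 = 0.0000·(-1) + 0.4685·(-3) + 0.6247·4 + (-0.6247)·(-3) = 2.9673.
u_2 = a_2 − 2.9673·e_1 = (-1.0000, -4.3902, 2.1463, -1.1463).
‖u_2‖ = 5.1181, so e_2 = (-0.1954, -0.8578, 0.4194, -0.2240).

e_2 = (-0.1954, -0.8578, 0.4194, -0.2240)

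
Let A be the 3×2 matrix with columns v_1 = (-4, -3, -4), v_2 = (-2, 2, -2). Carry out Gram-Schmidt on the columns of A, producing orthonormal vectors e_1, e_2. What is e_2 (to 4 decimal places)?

v_1 = (-4, -3, -4); ‖v_1‖ = 6.4031, so e_1 = (-0.6247, -0.4685, -0.6247).
e_1·v_2 = (-0.6247)·(-2) + (-0.4685)·2 + (-0.6247)·(-2) = 1.5617.
u_2 = v_2 − 1.5617·e_1 = (-1.0244, 2.7317, -1.0244).
‖u_2‖ = 3.0921, so e_2 = (-0.3313, 0.8835, -0.3313).

e_2 = (-0.3313, 0.8835, -0.3313)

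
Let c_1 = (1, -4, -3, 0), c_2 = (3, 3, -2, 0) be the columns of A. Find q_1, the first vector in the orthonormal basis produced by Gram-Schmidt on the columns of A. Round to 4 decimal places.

c_1 = (1, -4, -3, 0); ‖c_1‖ = 5.0990, so q_1 = (0.1961, -0.7845, -0.5883, 0.0000).

q_1 = (0.1961, -0.7845, -0.5883, 0.0000)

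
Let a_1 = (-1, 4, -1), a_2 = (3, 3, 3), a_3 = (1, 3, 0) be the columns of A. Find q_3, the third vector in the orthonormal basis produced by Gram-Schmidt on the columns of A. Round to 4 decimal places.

a_1 = (-1, 4, -1); ‖a_1‖ = 4.2426, so q_1 = (-0.2357, 0.9428, -0.2357).
q_1·a_2 = (-0.2357)·3 + 0.9428·3 + (-0.2357)·3 = 1.4142.
u_2 = a_2 − 1.4142·q_1 = (3.3333, 1.6667, 3.3333).
‖u_2‖ = 5.0000, so q_2 = (0.6667, 0.3333, 0.6667).
q_1·a_3 = (-0.2357)·1 + 0.9428·3 + (-0.2357)·0 = 2.5927; q_2·a_3 = 0.6667·1 + 0.3333·3 + 0.6667·0 = 1.6667.
u_3 = a_3 − 2.5927·q_1 − 1.6667·q_2 = (0.5000, 0.0000, -0.5000).
‖u_3‖ = 0.7071, so q_3 = (0.7071, 0.0000, -0.7071).

q_3 = (0.7071, 0.0000, -0.7071)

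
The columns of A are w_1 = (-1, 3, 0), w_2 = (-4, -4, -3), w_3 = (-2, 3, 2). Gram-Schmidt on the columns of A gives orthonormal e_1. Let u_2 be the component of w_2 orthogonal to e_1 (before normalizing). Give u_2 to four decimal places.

u_2 = (-4.8000, -1.6000, -3.0000)

e_1 = w_1/‖w_1‖ = (-1, 3, 0)/3.1623 = (-0.3162, 0.9487, 0.0000).
r_{12} = e_1·w_2 = -2.5298.
u_2 = w_2 + 2.5298·e_1 = (-4.8000, -1.6000, -3.0000).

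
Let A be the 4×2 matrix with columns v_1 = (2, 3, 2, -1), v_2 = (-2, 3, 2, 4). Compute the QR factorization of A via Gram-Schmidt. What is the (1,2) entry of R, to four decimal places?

e_1 = v_1/‖v_1‖ = (2, 3, 2, -1)/4.2426 = (0.4714, 0.7071, 0.4714, -0.2357).
r_{12} = e_1·v_2 = 1.1785.

r_{12} = 1.1785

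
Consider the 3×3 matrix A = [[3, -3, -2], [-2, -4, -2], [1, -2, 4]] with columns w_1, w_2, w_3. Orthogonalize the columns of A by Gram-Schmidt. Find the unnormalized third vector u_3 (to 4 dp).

u_3 = (-1.8942, -0.7103, 4.2620)

w_1 = (3, -2, 1); ‖w_1‖ = 3.7417, so q_1 = (0.8018, -0.5345, 0.2673).
q_1·w_2 = 0.8018·(-3) + (-0.5345)·(-4) + 0.2673·(-2) = -0.8018.
u_2 = w_2 + 0.8018·q_1 = (-2.3571, -4.4286, -1.7857).
‖u_2‖ = 5.3251, so q_2 = (-0.4426, -0.8316, -0.3353).
q_1·w_3 = 0.8018·(-2) + (-0.5345)·(-2) + 0.2673·4 = 0.5345; q_2·w_3 = (-0.4426)·(-2) + (-0.8316)·(-2) + (-0.3353)·4 = 1.2072.
u_3 = w_3 − 0.5345·q_1 − 1.2072·q_2 = (-1.8942, -0.7103, 4.2620).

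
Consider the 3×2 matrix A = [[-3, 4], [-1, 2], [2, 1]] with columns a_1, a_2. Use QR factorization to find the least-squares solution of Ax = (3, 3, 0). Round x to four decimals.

x = (-0.2400, 0.7200)

a_1 = (-3, -1, 2); ‖a_1‖ = 3.7417, so q_1 = (-0.8018, -0.2673, 0.5345).
q_1·a_2 = (-0.8018)·4 + (-0.2673)·2 + 0.5345·1 = -3.2071.
u_2 = a_2 + 3.2071·q_1 = (1.4286, 1.1429, 2.7143).
‖u_2‖ = 3.2733, so q_2 = (0.4364, 0.3491, 0.8292).
Qᵀb = (-3.2071, 2.3568).
Back-substitute: x_2 = 2.3568/3.2733 = 0.7200.
x_1 = (-3.2071 + 3.2071·0.7200)/3.7417 = -0.2400.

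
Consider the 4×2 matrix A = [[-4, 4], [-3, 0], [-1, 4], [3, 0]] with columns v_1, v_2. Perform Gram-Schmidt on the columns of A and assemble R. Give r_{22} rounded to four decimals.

v_1 = (-4, -3, -1, 3); ‖v_1‖ = 5.9161, so q_1 = (-0.6761, -0.5071, -0.1690, 0.5071).
q_1·v_2 = (-0.6761)·4 + (-0.5071)·0 + (-0.1690)·4 + 0.5071·0 = -3.3806.
u_2 = v_2 + 3.3806·q_1 = (1.7143, -1.7143, 3.4286, 1.7143).
r_{22} = ‖u_2‖ = 4.5356.

r_{22} = 4.5356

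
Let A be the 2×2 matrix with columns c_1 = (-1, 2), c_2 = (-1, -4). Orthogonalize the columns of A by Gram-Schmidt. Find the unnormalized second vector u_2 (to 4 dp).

q_1 = c_1/‖c_1‖ = (-1, 2)/2.2361 = (-0.4472, 0.8944).
r_{12} = q_1·c_2 = -3.1305.
u_2 = c_2 + 3.1305·q_1 = (-2.4000, -1.2000).

u_2 = (-2.4000, -1.2000)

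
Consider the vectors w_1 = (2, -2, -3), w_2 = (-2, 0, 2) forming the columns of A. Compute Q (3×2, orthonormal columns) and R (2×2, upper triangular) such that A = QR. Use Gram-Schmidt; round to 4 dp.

Q = [[0.4851, -0.5659], [-0.4851, -0.8085], [-0.7276, 0.1617]], R = [[4.1231, -2.4254], [0.0000, 1.4552]]

w_1 = (2, -2, -3); ‖w_1‖ = 4.1231, so e_1 = (0.4851, -0.4851, -0.7276).
e_1·w_2 = 0.4851·(-2) + (-0.4851)·0 + (-0.7276)·2 = -2.4254.
u_2 = w_2 + 2.4254·e_1 = (-0.8235, -1.1765, 0.2353).
‖u_2‖ = 1.4552, so e_2 = (-0.5659, -0.8085, 0.1617).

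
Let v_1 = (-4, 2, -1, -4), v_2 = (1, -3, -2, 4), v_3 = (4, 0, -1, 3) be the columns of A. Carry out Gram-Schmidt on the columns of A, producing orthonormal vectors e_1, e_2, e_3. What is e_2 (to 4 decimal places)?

e_1 = v_1/‖v_1‖ = (-4, 2, -1, -4)/6.0828 = (-0.6576, 0.3288, -0.1644, -0.6576).
r_{12} = e_1·v_2 = -3.9456.
u_2 = v_2 + 3.9456·e_1 = (-1.5946, -1.7027, -2.6486, 1.4054).
‖u_2‖ = 3.7990, so e_2 = (-0.4197, -0.4482, -0.6972, 0.3699).

e_2 = (-0.4197, -0.4482, -0.6972, 0.3699)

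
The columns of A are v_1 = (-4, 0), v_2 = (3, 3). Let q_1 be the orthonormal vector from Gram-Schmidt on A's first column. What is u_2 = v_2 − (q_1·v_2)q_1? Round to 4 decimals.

v_1 = (-4, 0); ‖v_1‖ = 4.0000, so q_1 = (-1.0000, 0.0000).
q_1·v_2 = (-1.0000)·3 + 0.0000·3 = -3.0000.
u_2 = v_2 + 3.0000·q_1 = (0.0000, 3.0000).

u_2 = (0.0000, 3.0000)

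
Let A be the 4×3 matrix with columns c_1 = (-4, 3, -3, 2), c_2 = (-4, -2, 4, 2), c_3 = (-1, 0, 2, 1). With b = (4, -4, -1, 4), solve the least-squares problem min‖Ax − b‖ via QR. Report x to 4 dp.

c_1 = (-4, 3, -3, 2); ‖c_1‖ = 6.1644, so q_1 = (-0.6489, 0.4867, -0.4867, 0.3244).
q_1·c_2 = (-0.6489)·(-4) + 0.4867·(-2) + (-0.4867)·4 + 0.3244·2 = 0.3244.
u_2 = c_2 − 0.3244·q_1 = (-3.7895, -2.1579, 4.1579, 1.8947).
‖u_2‖ = 6.3162, so q_2 = (-0.6000, -0.3416, 0.6583, 0.3000).
q_1·c_3 = (-0.6489)·(-1) + 0.4867·0 + (-0.4867)·2 + 0.3244·1 = 0.0000; q_2·c_3 = (-0.6000)·(-1) + (-0.3416)·0 + 0.6583·2 + 0.3000·1 = 2.2165.
u_3 = c_3 + 0.0000·q_1 − 2.2165·q_2 = (0.3298, 0.7573, 0.5409, 0.3351).
‖u_3‖ = 1.0426, so q_3 = (0.3163, 0.7263, 0.5188, 0.3214).
Qᵀb = (-2.7578, -0.4916, -0.8731).
Back-substitute: x_3 = -0.8731/1.0426 = -0.8374.
x_2 = (-0.4916 − 2.2165·(-0.8374))/6.3162 = 0.2160.
x_1 = (-2.7578 − 0.3244·0.2160 + 0.0000·(-0.8374))/6.1644 = -0.4587.

x = (-0.4587, 0.2160, -0.8374)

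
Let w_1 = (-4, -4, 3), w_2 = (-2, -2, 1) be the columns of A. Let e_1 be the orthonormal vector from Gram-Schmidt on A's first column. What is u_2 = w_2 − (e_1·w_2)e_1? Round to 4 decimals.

w_1 = (-4, -4, 3); ‖w_1‖ = 6.4031, so e_1 = (-0.6247, -0.6247, 0.4685).
e_1·w_2 = (-0.6247)·(-2) + (-0.6247)·(-2) + 0.4685·1 = 2.9673.
u_2 = w_2 − 2.9673·e_1 = (-0.1463, -0.1463, -0.3902).

u_2 = (-0.1463, -0.1463, -0.3902)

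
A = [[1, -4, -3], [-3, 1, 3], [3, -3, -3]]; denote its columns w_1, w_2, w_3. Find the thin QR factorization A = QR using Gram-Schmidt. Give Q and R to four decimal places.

Q = [[0.2294, -0.8922, -0.3889], [-0.6882, -0.4313, 0.5834], [0.6882, -0.1338, 0.7130]], R = [[4.3589, -3.6707, -4.8177], [0.0000, 3.5393, 1.7845], [0.0000, 0.0000, 0.7778]]

w_1 = (1, -3, 3); ‖w_1‖ = 4.3589, so e_1 = (0.2294, -0.6882, 0.6882).
e_1·w_2 = 0.2294·(-4) + (-0.6882)·1 + 0.6882·(-3) = -3.6707.
u_2 = w_2 + 3.6707·e_1 = (-3.1579, -1.5263, -0.4737).
‖u_2‖ = 3.5393, so e_2 = (-0.8922, -0.4313, -0.1338).
e_1·w_3 = 0.2294·(-3) + (-0.6882)·3 + 0.6882·(-3) = -4.8177; e_2·w_3 = (-0.8922)·(-3) + (-0.4313)·3 + (-0.1338)·(-3) = 1.7845.
u_3 = w_3 + 4.8177·e_1 − 1.7845·e_2 = (-0.3025, 0.4538, 0.5546).
‖u_3‖ = 0.7778, so e_3 = (-0.3889, 0.5834, 0.7130).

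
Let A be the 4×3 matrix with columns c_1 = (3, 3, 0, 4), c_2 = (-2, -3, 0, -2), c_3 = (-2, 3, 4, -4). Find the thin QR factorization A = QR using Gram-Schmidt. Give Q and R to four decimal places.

q_1 = c_1/‖c_1‖ = (3, 3, 0, 4)/5.8310 = (0.5145, 0.5145, 0.0000, 0.6860).
r_{12} = q_1·c_2 = -3.9445.
u_2 = c_2 + 3.9445·q_1 = (0.0294, -0.9706, 0.0000, 0.7059).
‖u_2‖ = 1.2005, so q_2 = (0.0245, -0.8085, 0.0000, 0.5880).
r_{13} = q_1·c_3 = -2.2295; r_{23} = q_2·c_3 = -4.8265.
u_3 = c_3 + 2.2295·q_1 + 4.8265·q_2 = (-0.7347, 0.2449, 4.0000, 0.3673).
‖u_3‖ = 4.0908, so q_3 = (-0.1796, 0.0599, 0.9778, 0.0898).

Q = [[0.5145, 0.0245, -0.1796], [0.5145, -0.8085, 0.0599], [0.0000, 0.0000, 0.9778], [0.6860, 0.5880, 0.0898]], R = [[5.8310, -3.9445, -2.2295], [0.0000, 1.2005, -4.8265], [0.0000, 0.0000, 4.0908]]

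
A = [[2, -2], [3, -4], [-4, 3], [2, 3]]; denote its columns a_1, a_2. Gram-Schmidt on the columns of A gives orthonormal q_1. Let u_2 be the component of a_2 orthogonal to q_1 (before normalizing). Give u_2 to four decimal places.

u_2 = (-0.6667, -2.0000, 0.3333, 4.3333)

a_1 = (2, 3, -4, 2); ‖a_1‖ = 5.7446, so q_1 = (0.3482, 0.5222, -0.6963, 0.3482).
q_1·a_2 = 0.3482·(-2) + 0.5222·(-4) + (-0.6963)·3 + 0.3482·3 = -3.8297.
u_2 = a_2 + 3.8297·q_1 = (-0.6667, -2.0000, 0.3333, 4.3333).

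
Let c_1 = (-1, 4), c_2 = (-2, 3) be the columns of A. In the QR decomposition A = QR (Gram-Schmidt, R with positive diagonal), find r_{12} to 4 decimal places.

r_{12} = 3.3955

c_1 = (-1, 4); ‖c_1‖ = 4.1231, so q_1 = (-0.2425, 0.9701).
r_{12} = q_1·c_2 = 3.3955.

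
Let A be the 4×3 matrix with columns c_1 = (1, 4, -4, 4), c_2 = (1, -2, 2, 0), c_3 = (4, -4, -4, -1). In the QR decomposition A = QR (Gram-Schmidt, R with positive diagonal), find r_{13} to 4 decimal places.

c_1 = (1, 4, -4, 4); ‖c_1‖ = 7.0000, so q_1 = (0.1429, 0.5714, -0.5714, 0.5714).
r_{13} = q_1·c_3 = 0.0000.

r_{13} = 0.0000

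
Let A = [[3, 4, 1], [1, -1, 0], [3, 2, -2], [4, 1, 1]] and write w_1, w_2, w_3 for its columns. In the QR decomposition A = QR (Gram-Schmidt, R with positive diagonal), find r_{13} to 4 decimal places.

w_1 = (3, 1, 3, 4); ‖w_1‖ = 5.9161, so e_1 = (0.5071, 0.1690, 0.5071, 0.6761).
r_{13} = e_1·w_3 = 0.1690.

r_{13} = 0.1690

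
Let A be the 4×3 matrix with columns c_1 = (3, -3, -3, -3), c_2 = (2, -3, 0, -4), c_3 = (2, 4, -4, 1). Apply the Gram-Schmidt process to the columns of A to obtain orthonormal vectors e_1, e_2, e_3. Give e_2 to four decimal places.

e_1 = c_1/‖c_1‖ = (3, -3, -3, -3)/6.0000 = (0.5000, -0.5000, -0.5000, -0.5000).
r_{12} = e_1·c_2 = 4.5000.
u_2 = c_2 − 4.5000·e_1 = (-0.2500, -0.7500, 2.2500, -1.7500).
‖u_2‖ = 2.9580, so e_2 = (-0.0845, -0.2535, 0.7606, -0.5916).

e_2 = (-0.0845, -0.2535, 0.7606, -0.5916)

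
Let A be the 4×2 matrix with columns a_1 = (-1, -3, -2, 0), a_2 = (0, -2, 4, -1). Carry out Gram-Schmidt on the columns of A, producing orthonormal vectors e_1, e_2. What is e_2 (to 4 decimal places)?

a_1 = (-1, -3, -2, 0); ‖a_1‖ = 3.7417, so e_1 = (-0.2673, -0.8018, -0.5345, 0.0000).
e_1·a_2 = (-0.2673)·0 + (-0.8018)·(-2) + (-0.5345)·4 + 0.0000·(-1) = -0.5345.
u_2 = a_2 + 0.5345·e_1 = (-0.1429, -2.4286, 3.7143, -1.0000).
‖u_2‖ = 4.5513, so e_2 = (-0.0314, -0.5336, 0.8161, -0.2197).

e_2 = (-0.0314, -0.5336, 0.8161, -0.2197)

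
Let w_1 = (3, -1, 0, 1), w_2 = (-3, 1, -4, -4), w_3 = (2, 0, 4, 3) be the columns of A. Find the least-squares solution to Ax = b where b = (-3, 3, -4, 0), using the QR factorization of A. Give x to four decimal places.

x = (-0.6098, 0.0488, -0.5122)

w_1 = (3, -1, 0, 1); ‖w_1‖ = 3.3166, so q_1 = (0.9045, -0.3015, 0.0000, 0.3015).
q_1·w_2 = 0.9045·(-3) + (-0.3015)·1 + 0.0000·(-4) + 0.3015·(-4) = -4.2212.
u_2 = w_2 + 4.2212·q_1 = (0.8182, -0.2727, -4.0000, -2.7273).
‖u_2‖ = 4.9175, so q_2 = (0.1664, -0.0555, -0.8134, -0.5546).
q_1·w_3 = 0.9045·2 + (-0.3015)·0 + 0.0000·4 + 0.3015·3 = 2.7136; q_2·w_3 = 0.1664·2 + (-0.0555)·0 + (-0.8134)·4 + (-0.5546)·3 = -4.5847.
u_3 = w_3 − 2.7136·q_1 + 4.5847·q_2 = (0.3083, 0.5639, 0.2707, -0.3609).
‖u_3‖ = 0.7852, so q_3 = (0.3926, 0.7182, 0.3447, -0.4596).
Qᵀb = (-3.6181, 2.5882, -0.4022).
Back-substitute: x_3 = -0.4022/0.7852 = -0.5122.
x_2 = (2.5882 + 4.5847·(-0.5122))/4.9175 = 0.0488.
x_1 = (-3.6181 + 4.2212·0.0488 − 2.7136·(-0.5122))/3.3166 = -0.6098.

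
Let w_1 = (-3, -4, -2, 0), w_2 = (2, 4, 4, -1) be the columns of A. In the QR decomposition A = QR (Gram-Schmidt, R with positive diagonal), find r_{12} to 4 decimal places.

r_{12} = -5.5709

w_1 = (-3, -4, -2, 0); ‖w_1‖ = 5.3852, so e_1 = (-0.5571, -0.7428, -0.3714, 0.0000).
r_{12} = e_1·w_2 = -5.5709.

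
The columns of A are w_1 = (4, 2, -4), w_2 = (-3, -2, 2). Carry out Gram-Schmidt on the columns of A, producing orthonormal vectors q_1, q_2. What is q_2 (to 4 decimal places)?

q_2 = (-0.3333, -0.6667, -0.6667)

w_1 = (4, 2, -4); ‖w_1‖ = 6.0000, so q_1 = (0.6667, 0.3333, -0.6667).
q_1·w_2 = 0.6667·(-3) + 0.3333·(-2) + (-0.6667)·2 = -4.0000.
u_2 = w_2 + 4.0000·q_1 = (-0.3333, -0.6667, -0.6667).
‖u_2‖ = 1.0000, so q_2 = (-0.3333, -0.6667, -0.6667).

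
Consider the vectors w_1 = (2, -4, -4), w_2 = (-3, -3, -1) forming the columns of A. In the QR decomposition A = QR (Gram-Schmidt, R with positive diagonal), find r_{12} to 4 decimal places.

w_1 = (2, -4, -4); ‖w_1‖ = 6.0000, so q_1 = (0.3333, -0.6667, -0.6667).
r_{12} = q_1·w_2 = 1.6667.

r_{12} = 1.6667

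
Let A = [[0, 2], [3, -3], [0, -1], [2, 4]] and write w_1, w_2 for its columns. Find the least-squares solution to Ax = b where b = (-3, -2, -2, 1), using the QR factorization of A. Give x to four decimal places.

w_1 = (0, 3, 0, 2); ‖w_1‖ = 3.6056, so q_1 = (0.0000, 0.8321, 0.0000, 0.5547).
q_1·w_2 = 0.0000·2 + 0.8321·(-3) + 0.0000·(-1) + 0.5547·4 = -0.2774.
u_2 = w_2 + 0.2774·q_1 = (2.0000, -2.7692, -1.0000, 4.1538).
‖u_2‖ = 5.4702, so q_2 = (0.3656, -0.5062, -0.1828, 0.7594).
Qᵀb = (-1.1094, 1.0406).
Back-substitute: x_2 = 1.0406/5.4702 = 0.1902.
x_1 = (-1.1094 + 0.2774·0.1902)/3.6056 = -0.2931.

x = (-0.2931, 0.1902)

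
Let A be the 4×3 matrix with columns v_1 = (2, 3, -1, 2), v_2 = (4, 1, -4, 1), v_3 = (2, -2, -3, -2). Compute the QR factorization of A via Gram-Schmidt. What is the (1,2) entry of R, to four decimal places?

q_1 = v_1/‖v_1‖ = (2, 3, -1, 2)/4.2426 = (0.4714, 0.7071, -0.2357, 0.4714).
r_{12} = q_1·v_2 = 4.0069.

r_{12} = 4.0069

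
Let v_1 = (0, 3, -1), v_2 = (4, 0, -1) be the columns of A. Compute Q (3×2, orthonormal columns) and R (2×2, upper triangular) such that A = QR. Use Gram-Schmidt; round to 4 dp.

q_1 = v_1/‖v_1‖ = (0, 3, -1)/3.1623 = (0.0000, 0.9487, -0.3162).
r_{12} = q_1·v_2 = 0.3162.
u_2 = v_2 − 0.3162·q_1 = (4.0000, -0.3000, -0.9000).
‖u_2‖ = 4.1110, so q_2 = (0.9730, -0.0730, -0.2189).

Q = [[0.0000, 0.9730], [0.9487, -0.0730], [-0.3162, -0.2189]], R = [[3.1623, 0.3162], [0.0000, 4.1110]]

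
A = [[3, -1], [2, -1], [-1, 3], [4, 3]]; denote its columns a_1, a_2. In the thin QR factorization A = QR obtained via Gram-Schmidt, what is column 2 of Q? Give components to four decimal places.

a_1 = (3, 2, -1, 4); ‖a_1‖ = 5.4772, so e_1 = (0.5477, 0.3651, -0.1826, 0.7303).
e_1·a_2 = 0.5477·(-1) + 0.3651·(-1) + (-0.1826)·3 + 0.7303·3 = 0.7303.
u_2 = a_2 − 0.7303·e_1 = (-1.4000, -1.2667, 3.1333, 2.4667).
‖u_2‖ = 4.4121, so e_2 = (-0.3173, -0.2871, 0.7102, 0.5591).

e_2 = (-0.3173, -0.2871, 0.7102, 0.5591)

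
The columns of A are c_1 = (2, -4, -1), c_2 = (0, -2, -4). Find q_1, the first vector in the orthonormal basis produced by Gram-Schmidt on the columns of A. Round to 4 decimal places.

c_1 = (2, -4, -1); ‖c_1‖ = 4.5826, so q_1 = (0.4364, -0.8729, -0.2182).

q_1 = (0.4364, -0.8729, -0.2182)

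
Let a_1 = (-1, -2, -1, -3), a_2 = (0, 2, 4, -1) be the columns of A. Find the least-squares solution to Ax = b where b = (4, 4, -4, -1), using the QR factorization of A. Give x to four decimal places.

a_1 = (-1, -2, -1, -3); ‖a_1‖ = 3.8730, so e_1 = (-0.2582, -0.5164, -0.2582, -0.7746).
e_1·a_2 = (-0.2582)·0 + (-0.5164)·2 + (-0.2582)·4 + (-0.7746)·(-1) = -1.2910.
u_2 = a_2 + 1.2910·e_1 = (-0.3333, 1.3333, 3.6667, -2.0000).
‖u_2‖ = 4.3970, so e_2 = (-0.0758, 0.3032, 0.8339, -0.4549).
Qᵀb = (-1.2910, -1.9711).
Back-substitute: x_2 = -1.9711/4.3970 = -0.4483.
x_1 = (-1.2910 + 1.2910·(-0.4483))/3.8730 = -0.4828.

x = (-0.4828, -0.4483)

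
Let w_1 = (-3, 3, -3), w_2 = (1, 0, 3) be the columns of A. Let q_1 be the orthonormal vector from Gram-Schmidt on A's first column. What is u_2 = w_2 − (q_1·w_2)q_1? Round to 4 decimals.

u_2 = (-0.3333, 1.3333, 1.6667)

w_1 = (-3, 3, -3); ‖w_1‖ = 5.1962, so q_1 = (-0.5774, 0.5774, -0.5774).
q_1·w_2 = (-0.5774)·1 + 0.5774·0 + (-0.5774)·3 = -2.3094.
u_2 = w_2 + 2.3094·q_1 = (-0.3333, 1.3333, 1.6667).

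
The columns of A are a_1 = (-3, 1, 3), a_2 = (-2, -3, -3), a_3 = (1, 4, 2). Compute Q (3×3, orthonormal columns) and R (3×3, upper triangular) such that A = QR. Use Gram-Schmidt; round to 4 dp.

a_1 = (-3, 1, 3); ‖a_1‖ = 4.3589, so q_1 = (-0.6882, 0.2294, 0.6882).
q_1·a_2 = (-0.6882)·(-2) + 0.2294·(-3) + 0.6882·(-3) = -1.3765.
u_2 = a_2 + 1.3765·q_1 = (-2.9474, -2.6842, -2.0526).
‖u_2‖ = 4.4839, so q_2 = (-0.6573, -0.5986, -0.4578).
q_1·a_3 = (-0.6882)·1 + 0.2294·4 + 0.6882·2 = 1.6059; q_2·a_3 = (-0.6573)·1 + (-0.5986)·4 + (-0.4578)·2 = -3.9674.
u_3 = a_3 − 1.6059·q_1 + 3.9674·q_2 = (-0.5026, 1.2565, -0.9215).
‖u_3‖ = 1.6373, so q_3 = (-0.3070, 0.7675, -0.5628).

Q = [[-0.6882, -0.6573, -0.3070], [0.2294, -0.5986, 0.7675], [0.6882, -0.4578, -0.5628]], R = [[4.3589, -1.3765, 1.6059], [0.0000, 4.4839, -3.9674], [0.0000, 0.0000, 1.6373]]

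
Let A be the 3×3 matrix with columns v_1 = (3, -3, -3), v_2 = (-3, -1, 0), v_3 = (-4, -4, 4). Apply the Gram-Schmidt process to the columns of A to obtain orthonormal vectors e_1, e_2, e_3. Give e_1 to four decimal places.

v_1 = (3, -3, -3); ‖v_1‖ = 5.1962, so e_1 = (0.5774, -0.5774, -0.5774).

e_1 = (0.5774, -0.5774, -0.5774)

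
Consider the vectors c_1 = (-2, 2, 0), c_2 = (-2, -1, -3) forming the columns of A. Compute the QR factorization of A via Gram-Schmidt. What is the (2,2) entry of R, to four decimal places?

c_1 = (-2, 2, 0); ‖c_1‖ = 2.8284, so e_1 = (-0.7071, 0.7071, 0.0000).
e_1·c_2 = (-0.7071)·(-2) + 0.7071·(-1) + 0.0000·(-3) = 0.7071.
u_2 = c_2 − 0.7071·e_1 = (-1.5000, -1.5000, -3.0000).
r_{22} = ‖u_2‖ = 3.6742.

r_{22} = 3.6742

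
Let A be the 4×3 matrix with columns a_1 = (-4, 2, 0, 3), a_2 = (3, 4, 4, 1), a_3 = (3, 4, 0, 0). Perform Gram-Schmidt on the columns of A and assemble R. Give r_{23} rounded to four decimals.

r_{23} = 3.8379

a_1 = (-4, 2, 0, 3); ‖a_1‖ = 5.3852, so e_1 = (-0.7428, 0.3714, 0.0000, 0.5571).
e_1·a_2 = (-0.7428)·3 + 0.3714·4 + 0.0000·4 + 0.5571·1 = -0.1857.
u_2 = a_2 + 0.1857·e_1 = (2.8621, 4.0690, 4.0000, 1.1034).
‖u_2‖ = 6.4781, so e_2 = (0.4418, 0.6281, 0.6175, 0.1703).
r_{23} = e_2·a_3 = 3.8379.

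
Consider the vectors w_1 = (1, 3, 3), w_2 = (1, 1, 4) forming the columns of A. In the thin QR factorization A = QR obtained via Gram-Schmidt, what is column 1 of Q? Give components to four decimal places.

q_1 = (0.2294, 0.6882, 0.6882)

q_1 = w_1/‖w_1‖ = (1, 3, 3)/4.3589 = (0.2294, 0.6882, 0.6882).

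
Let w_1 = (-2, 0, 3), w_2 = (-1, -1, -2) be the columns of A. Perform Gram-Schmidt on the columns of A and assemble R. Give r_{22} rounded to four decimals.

r_{22} = 2.1839

e_1 = w_1/‖w_1‖ = (-2, 0, 3)/3.6056 = (-0.5547, 0.0000, 0.8321).
r_{12} = e_1·w_2 = -1.1094.
u_2 = w_2 + 1.1094·e_1 = (-1.6154, -1.0000, -1.0769).
r_{22} = ‖u_2‖ = 2.1839.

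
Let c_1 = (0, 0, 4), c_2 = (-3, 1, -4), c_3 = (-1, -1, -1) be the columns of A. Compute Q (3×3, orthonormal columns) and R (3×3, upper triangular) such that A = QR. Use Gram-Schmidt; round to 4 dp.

c_1 = (0, 0, 4); ‖c_1‖ = 4.0000, so q_1 = (0.0000, 0.0000, 1.0000).
q_1·c_2 = 0.0000·(-3) + 0.0000·1 + 1.0000·(-4) = -4.0000.
u_2 = c_2 + 4.0000·q_1 = (-3.0000, 1.0000, 0.0000).
‖u_2‖ = 3.1623, so q_2 = (-0.9487, 0.3162, 0.0000).
q_1·c_3 = 0.0000·(-1) + 0.0000·(-1) + 1.0000·(-1) = -1.0000; q_2·c_3 = (-0.9487)·(-1) + 0.3162·(-1) + 0.0000·(-1) = 0.6325.
u_3 = c_3 + 1.0000·q_1 − 0.6325·q_2 = (-0.4000, -1.2000, 0.0000).
‖u_3‖ = 1.2649, so q_3 = (-0.3162, -0.9487, 0.0000).

Q = [[0.0000, -0.9487, -0.3162], [0.0000, 0.3162, -0.9487], [1.0000, 0.0000, 0.0000]], R = [[4.0000, -4.0000, -1.0000], [0.0000, 3.1623, 0.6325], [0.0000, 0.0000, 1.2649]]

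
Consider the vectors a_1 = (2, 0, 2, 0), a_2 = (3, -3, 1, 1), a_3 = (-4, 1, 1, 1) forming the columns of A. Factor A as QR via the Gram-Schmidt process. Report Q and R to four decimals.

a_1 = (2, 0, 2, 0); ‖a_1‖ = 2.8284, so e_1 = (0.7071, 0.0000, 0.7071, 0.0000).
e_1·a_2 = 0.7071·3 + 0.0000·(-3) + 0.7071·1 + 0.0000·1 = 2.8284.
u_2 = a_2 − 2.8284·e_1 = (1.0000, -3.0000, -1.0000, 1.0000).
‖u_2‖ = 3.4641, so e_2 = (0.2887, -0.8660, -0.2887, 0.2887).
e_1·a_3 = 0.7071·(-4) + 0.0000·1 + 0.7071·1 + 0.0000·1 = -2.1213; e_2·a_3 = 0.2887·(-4) + (-0.8660)·1 + (-0.2887)·1 + 0.2887·1 = -2.0207.
u_3 = a_3 + 2.1213·e_1 + 2.0207·e_2 = (-1.9167, -0.7500, 1.9167, 1.5833).
‖u_3‖ = 3.2275, so e_3 = (-0.5939, -0.2324, 0.5939, 0.4906).

Q = [[0.7071, 0.2887, -0.5939], [0.0000, -0.8660, -0.2324], [0.7071, -0.2887, 0.5939], [0.0000, 0.2887, 0.4906]], R = [[2.8284, 2.8284, -2.1213], [0.0000, 3.4641, -2.0207], [0.0000, 0.0000, 3.2275]]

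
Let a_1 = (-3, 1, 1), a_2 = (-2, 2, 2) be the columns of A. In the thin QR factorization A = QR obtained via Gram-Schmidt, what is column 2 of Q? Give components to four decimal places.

q_1 = a_1/‖a_1‖ = (-3, 1, 1)/3.3166 = (-0.9045, 0.3015, 0.3015).
r_{12} = q_1·a_2 = 3.0151.
u_2 = a_2 − 3.0151·q_1 = (0.7273, 1.0909, 1.0909).
‖u_2‖ = 1.7056, so q_2 = (0.4264, 0.6396, 0.6396).

q_2 = (0.4264, 0.6396, 0.6396)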